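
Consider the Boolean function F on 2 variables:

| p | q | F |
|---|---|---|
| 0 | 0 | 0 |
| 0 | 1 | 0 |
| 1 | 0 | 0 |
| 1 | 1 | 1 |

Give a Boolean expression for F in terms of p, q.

Only row (1,1) gives 1. That row's minterm p·q is F directly.

F(p, q) = p ∧ q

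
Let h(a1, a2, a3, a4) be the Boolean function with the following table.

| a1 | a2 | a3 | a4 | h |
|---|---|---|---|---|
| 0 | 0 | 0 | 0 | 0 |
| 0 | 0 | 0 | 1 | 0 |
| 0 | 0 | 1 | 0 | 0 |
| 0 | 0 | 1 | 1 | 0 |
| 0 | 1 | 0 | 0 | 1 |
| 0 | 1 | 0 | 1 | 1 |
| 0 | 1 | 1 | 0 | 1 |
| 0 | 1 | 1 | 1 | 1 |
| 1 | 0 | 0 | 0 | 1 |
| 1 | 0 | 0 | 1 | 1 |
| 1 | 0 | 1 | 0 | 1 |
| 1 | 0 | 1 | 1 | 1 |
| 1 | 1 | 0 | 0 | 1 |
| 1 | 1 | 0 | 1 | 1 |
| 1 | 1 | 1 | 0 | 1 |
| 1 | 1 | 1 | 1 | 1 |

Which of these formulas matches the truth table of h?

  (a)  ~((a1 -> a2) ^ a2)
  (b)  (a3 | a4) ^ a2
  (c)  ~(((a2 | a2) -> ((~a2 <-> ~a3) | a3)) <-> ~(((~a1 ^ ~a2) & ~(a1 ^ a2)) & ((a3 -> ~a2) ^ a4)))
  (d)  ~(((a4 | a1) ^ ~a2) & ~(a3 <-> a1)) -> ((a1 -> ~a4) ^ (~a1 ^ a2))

a

(b): at (0,0,0,1) it gives 1, but h = 0 — eliminated.
(c): at (0,1,1,0) it gives 0, but h = 1 — eliminated.
(d): at (0,0,1,0) it gives 1, but h = 0 — eliminated.
Only (a) survives; checking it on all 16 rows confirms it matches h.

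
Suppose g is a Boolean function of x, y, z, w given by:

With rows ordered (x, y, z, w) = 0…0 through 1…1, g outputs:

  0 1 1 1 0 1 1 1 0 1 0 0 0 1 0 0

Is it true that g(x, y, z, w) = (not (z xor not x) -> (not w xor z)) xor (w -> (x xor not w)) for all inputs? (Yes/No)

Evaluate (not (z xor not x) -> (not w xor z)) xor (w -> (x xor not w)) on each row and compare to g:
  x=0, y=0, z=0, w=0: formula gives 0, g = 0 ✓
  x=0, y=0, z=0, w=1: formula gives 1, g = 1 ✓
  x=0, y=0, z=1, w=0: formula gives 1, g = 1 ✓
  x=0, y=0, z=1, w=1: formula gives 1, g = 1 ✓
  … (the remaining 12 rows also agree.)
All 16 rows match — the expression computes g exactly.

Yes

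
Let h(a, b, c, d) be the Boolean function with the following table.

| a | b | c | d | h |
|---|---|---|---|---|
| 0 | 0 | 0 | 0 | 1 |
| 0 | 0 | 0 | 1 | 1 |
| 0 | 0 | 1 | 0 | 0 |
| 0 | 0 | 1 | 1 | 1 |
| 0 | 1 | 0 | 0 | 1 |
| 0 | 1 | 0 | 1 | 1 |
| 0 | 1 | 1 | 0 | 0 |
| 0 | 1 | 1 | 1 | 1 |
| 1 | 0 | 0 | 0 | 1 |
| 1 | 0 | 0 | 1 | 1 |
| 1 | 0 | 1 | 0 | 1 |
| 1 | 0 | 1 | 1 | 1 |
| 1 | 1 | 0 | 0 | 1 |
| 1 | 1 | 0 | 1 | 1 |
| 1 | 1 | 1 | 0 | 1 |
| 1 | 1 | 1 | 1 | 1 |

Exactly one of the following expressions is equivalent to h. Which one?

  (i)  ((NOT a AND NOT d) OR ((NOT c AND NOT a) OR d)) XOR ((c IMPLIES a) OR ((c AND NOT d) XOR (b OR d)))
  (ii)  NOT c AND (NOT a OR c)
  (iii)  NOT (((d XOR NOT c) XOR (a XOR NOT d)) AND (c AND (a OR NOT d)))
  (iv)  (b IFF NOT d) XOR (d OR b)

(i) fails at (0,0,0,0): the formula yields 0, h is 1.
(ii) fails at (0,0,1,1): the formula yields 0, h is 1.
(iv) fails at (0,0,0,0): the formula yields 0, h is 1.
(iii) is the remaining candidate, and it agrees with h on all 16 inputs.

iii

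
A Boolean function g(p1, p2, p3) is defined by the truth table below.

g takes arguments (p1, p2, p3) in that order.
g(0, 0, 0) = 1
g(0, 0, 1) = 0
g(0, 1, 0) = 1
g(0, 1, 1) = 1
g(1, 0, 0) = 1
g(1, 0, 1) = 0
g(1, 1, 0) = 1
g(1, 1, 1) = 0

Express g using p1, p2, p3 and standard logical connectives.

g is 0 on only 3 rows — (0,0,1), (1,0,1), (1,1,1). Writing each as a minterm (¬p1·¬p2·p3, p1·¬p2·p3, p1·p2·p3) and OR-ing them characterizes exactly where g=0, so g is the negation of that disjunction.

g(p1, p2, p3) = ~((((~p1 & ~p2) & p3) | ((p1 & ~p2) & p3)) | ((p1 & p2) & p3))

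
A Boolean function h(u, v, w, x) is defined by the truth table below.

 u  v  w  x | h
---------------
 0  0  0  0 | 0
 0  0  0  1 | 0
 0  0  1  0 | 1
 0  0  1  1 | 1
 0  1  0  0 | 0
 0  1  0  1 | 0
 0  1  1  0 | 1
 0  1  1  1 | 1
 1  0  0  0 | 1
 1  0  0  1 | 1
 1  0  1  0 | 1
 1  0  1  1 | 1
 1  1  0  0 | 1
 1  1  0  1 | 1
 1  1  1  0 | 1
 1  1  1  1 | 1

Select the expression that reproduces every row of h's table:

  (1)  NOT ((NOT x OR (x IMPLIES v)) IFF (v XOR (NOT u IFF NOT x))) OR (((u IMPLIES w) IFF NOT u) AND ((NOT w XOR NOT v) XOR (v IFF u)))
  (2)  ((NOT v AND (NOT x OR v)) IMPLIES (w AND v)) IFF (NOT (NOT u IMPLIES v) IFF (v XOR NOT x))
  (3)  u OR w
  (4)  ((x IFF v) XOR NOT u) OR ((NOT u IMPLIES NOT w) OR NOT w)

(1) disagrees with h on (0,0,0,0) (formula → 1, table → 0); rule it out.
(2) disagrees with h on (0,0,1,0) (formula → 0, table → 1); rule it out.
(4) disagrees with h on (0,0,0,0) (formula → 1, table → 0); rule it out.
That leaves (3). Evaluating it on every row reproduces the table of h exactly.

3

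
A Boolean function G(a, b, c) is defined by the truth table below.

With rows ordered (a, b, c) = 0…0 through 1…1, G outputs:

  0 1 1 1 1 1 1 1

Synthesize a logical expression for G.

G(a, b, c) = (a OR b) OR c

The output is 1 whenever at least one input is 1 — the OR of all inputs.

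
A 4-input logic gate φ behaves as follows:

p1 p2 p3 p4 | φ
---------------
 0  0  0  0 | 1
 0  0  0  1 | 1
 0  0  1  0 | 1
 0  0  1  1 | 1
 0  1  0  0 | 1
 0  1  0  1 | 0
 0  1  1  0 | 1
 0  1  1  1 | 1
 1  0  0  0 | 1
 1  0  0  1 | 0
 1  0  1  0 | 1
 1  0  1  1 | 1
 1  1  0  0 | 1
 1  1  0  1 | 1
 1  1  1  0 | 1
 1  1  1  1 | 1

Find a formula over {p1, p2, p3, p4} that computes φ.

φ is 0 on only 2 rows — (0,1,0,1), (1,0,0,1). Writing each as a minterm (¬p1·p2·¬p3·p4, p1·¬p2·¬p3·p4) and OR-ing them characterizes exactly where φ=0, so φ is the negation of that disjunction.

φ(p1, p2, p3, p4) = ¬((((¬p1 ∧ p2) ∧ ¬p3) ∧ p4) ∨ (((p1 ∧ ¬p2) ∧ ¬p3) ∧ p4))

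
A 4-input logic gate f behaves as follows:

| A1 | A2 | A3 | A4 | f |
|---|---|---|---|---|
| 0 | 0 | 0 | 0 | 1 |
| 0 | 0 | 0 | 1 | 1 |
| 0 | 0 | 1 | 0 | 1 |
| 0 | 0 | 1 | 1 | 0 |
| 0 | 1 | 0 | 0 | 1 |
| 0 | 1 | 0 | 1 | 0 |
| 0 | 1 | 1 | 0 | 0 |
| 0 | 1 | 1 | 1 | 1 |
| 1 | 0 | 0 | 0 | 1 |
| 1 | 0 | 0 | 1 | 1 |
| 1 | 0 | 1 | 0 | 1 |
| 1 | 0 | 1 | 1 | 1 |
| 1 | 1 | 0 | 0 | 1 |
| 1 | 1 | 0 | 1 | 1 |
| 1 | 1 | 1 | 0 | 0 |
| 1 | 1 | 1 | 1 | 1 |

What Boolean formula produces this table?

There are just 4 zero rows: (0,0,1,1), (0,1,0,1), (0,1,1,0), (1,1,1,0). Their minterms are ¬A1·¬A2·A3·A4, ¬A1·A2·¬A3·A4, ¬A1·A2·A3·¬A4, A1·A2·A3·¬A4; the OR of those covers precisely the 0-outputs, and negating it yields f.

f(A1, A2, A3, A4) = ¬((((((¬A1 ∧ ¬A2) ∧ A3) ∧ A4) ∨ (((¬A1 ∧ A2) ∧ ¬A3) ∧ A4)) ∨ (((¬A1 ∧ A2) ∧ A3) ∧ ¬A4)) ∨ (((A1 ∧ A2) ∧ A3) ∧ ¬A4))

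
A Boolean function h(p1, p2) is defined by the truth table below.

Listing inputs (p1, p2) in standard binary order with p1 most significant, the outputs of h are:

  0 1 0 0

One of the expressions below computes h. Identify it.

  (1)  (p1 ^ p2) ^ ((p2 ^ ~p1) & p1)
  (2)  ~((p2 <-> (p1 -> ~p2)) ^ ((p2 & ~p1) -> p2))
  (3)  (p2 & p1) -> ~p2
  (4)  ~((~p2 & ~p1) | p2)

(1) fails at (1,0): the formula yields 1, h is 0.
(3) fails at (0,0): the formula yields 1, h is 0.
(4) fails at (0,1): the formula yields 0, h is 1.
(2) is the remaining candidate, and it agrees with h on all 4 inputs.

2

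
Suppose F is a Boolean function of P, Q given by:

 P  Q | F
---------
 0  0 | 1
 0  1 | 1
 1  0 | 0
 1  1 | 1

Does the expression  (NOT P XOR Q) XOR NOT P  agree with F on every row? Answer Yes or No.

Evaluate (NOT P XOR Q) XOR NOT P on each row and compare to F:
  P=0, Q=0: formula gives 0, but F = 1 ✗
Since they disagree at (0,0), the expression is not a correct formula for F.

No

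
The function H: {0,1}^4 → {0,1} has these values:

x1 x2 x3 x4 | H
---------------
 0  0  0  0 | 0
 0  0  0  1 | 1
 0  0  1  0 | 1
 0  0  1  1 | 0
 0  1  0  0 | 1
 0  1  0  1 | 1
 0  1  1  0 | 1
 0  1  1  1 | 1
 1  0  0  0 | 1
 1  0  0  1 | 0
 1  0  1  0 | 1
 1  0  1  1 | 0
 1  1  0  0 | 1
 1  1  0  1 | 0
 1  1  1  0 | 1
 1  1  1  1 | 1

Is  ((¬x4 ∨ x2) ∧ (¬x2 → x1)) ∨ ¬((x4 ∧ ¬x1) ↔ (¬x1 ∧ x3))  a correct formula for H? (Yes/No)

No

Check the formula against H row by row:
  x1=0, x2=0, x3=0, x4=0: formula gives 0, H = 0 ✓
  x1=0, x2=0, x3=0, x4=1: formula gives 1, H = 1 ✓
  x1=0, x2=0, x3=1, x4=0: formula gives 1, H = 1 ✓
  x1=0, x2=0, x3=1, x4=1: formula gives 0, H = 0 ✓
  …
  x1=1, x2=1, x3=0, x4=1: formula gives 1, but H = 0 ✗
Row (1,1,0,1) is a counterexample, so the formula is not equivalent to H.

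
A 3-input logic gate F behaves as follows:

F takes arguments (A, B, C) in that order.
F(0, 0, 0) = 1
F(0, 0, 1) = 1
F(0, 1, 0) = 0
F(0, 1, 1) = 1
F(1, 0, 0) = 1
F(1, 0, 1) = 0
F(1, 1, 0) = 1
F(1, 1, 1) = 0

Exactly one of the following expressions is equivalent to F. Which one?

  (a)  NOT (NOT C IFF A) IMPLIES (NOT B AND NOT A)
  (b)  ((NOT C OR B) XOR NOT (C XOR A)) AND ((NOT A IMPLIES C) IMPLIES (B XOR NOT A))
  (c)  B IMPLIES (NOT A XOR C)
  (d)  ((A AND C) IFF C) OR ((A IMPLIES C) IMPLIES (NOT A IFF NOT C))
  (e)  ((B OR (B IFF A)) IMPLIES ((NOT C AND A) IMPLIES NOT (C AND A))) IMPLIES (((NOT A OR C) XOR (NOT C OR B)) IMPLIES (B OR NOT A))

a

(b): at (0,0,0) it gives 0, but F = 1 — eliminated.
(c): at (0,1,0) it gives 1, but F = 0 — eliminated.
(d): at (0,0,1) it gives 0, but F = 1 — eliminated.
(e): at (0,1,0) it gives 1, but F = 0 — eliminated.
(a) is the remaining candidate, and it agrees with F on all 8 inputs.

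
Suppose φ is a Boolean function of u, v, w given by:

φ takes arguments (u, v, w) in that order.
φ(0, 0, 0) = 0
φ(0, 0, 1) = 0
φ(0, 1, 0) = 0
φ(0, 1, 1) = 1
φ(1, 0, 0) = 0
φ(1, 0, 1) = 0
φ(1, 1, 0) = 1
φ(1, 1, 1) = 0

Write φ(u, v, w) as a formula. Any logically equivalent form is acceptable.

Collect the rows where φ=1 — (0,1,1), (1,1,0) — and write one minterm per row: ¬u·v·w, u·v·¬w. Their union (logical OR) reproduces the table exactly.

φ(u, v, w) = ((~u & v) & w) | ((u & v) & ~w)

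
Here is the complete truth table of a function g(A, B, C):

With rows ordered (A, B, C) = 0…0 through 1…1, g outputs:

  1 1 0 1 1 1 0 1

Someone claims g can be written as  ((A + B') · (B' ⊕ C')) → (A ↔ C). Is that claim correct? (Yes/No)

No

Test each input against both g and the formula:
  A=0, B=0, C=0: formula gives 1, g = 1 ✓
  A=0, B=0, C=1: formula gives 0, but g = 1 ✗
Row (0,0,1) is a counterexample, so the formula is not equivalent to g.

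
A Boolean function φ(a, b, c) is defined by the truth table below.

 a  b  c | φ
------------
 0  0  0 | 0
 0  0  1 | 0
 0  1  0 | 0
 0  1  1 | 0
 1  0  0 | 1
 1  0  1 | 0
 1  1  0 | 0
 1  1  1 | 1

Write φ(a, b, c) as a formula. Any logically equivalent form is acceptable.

φ(a, b, c) = ((a · b') · c') + ((a · b) · c)

Collect the rows where φ=1 — (1,0,0), (1,1,1) — and write one minterm per row: a·¬b·¬c, a·b·c. Their union (logical OR) reproduces the table exactly.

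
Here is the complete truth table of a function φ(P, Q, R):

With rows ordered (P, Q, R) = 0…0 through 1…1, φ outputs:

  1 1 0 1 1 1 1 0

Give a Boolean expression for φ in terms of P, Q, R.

φ(P, Q, R) = ¬(((¬P ∧ Q) ∧ ¬R) ∨ ((P ∧ Q) ∧ R))

There are just 2 zero rows: (0,1,0), (1,1,1). Their minterms are ¬P·Q·¬R, P·Q·R; the OR of those covers precisely the 0-outputs, and negating it yields φ.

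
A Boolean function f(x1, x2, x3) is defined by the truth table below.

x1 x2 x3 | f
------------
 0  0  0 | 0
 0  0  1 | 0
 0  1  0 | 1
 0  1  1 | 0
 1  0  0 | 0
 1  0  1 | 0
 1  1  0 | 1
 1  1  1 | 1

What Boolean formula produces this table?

f(x1, x2, x3) = (((~x1 & x2) & ~x3) | ((x1 & x2) & ~x3)) | ((x1 & x2) & x3)

Collect the rows where f=1 — (0,1,0), (1,1,0), (1,1,1) — and write one minterm per row: ¬x1·x2·¬x3, x1·x2·¬x3, x1·x2·x3. Their union (logical OR) reproduces the table exactly.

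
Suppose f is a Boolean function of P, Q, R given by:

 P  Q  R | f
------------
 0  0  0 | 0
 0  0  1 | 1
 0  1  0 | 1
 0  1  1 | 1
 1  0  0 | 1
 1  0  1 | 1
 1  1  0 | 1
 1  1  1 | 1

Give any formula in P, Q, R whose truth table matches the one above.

f(P, Q, R) = ~((~P & ~Q) & ~R)

Only row (0,0,0) gives 0. So f is 1 everywhere except there — the complement of the minterm ¬P·¬Q·¬R.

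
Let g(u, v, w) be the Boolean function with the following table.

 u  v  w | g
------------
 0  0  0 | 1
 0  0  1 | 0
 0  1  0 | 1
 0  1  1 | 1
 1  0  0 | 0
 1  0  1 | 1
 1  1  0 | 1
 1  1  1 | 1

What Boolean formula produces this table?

g(u, v, w) = ¬(((¬u ∧ ¬v) ∧ w) ∨ ((u ∧ ¬v) ∧ ¬w))

The 0-rows are (0,0,1), (1,0,0). Take each as a conjunction (¬u·¬v·w, u·¬v·¬w), form their disjunction, and complement — that gives a formula that is 1 everywhere g is.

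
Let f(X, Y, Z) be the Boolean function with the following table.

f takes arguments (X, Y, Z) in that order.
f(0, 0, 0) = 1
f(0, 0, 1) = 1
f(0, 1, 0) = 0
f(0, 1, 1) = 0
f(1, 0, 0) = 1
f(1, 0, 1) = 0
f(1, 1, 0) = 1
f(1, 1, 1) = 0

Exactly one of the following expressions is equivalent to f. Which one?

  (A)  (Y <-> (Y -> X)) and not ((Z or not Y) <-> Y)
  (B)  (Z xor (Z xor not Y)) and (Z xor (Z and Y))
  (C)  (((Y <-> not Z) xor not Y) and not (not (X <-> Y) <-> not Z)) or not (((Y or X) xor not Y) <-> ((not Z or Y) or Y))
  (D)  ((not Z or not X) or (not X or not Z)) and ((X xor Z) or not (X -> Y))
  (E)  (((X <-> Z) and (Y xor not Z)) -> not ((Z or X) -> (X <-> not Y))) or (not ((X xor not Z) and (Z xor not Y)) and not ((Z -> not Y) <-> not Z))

(A): at (0,0,0) it gives 0, but f = 1 — eliminated.
(B): at (0,0,0) it gives 0, but f = 1 — eliminated.
(D): at (0,0,0) it gives 0, but f = 1 — eliminated.
(E): at (0,0,0) it gives 0, but f = 1 — eliminated.
(C) is the remaining candidate, and it agrees with f on all 8 inputs.

C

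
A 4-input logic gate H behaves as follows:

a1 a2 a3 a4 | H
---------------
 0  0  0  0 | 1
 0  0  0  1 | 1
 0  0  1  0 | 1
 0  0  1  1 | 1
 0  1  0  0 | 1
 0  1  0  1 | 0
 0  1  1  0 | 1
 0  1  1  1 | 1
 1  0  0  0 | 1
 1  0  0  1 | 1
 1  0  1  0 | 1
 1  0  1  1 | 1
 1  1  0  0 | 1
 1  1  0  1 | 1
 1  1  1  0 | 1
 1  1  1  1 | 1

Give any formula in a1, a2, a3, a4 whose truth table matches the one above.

H(a1, a2, a3, a4) = (((a1' · a2) · a3') · a4)'

Only row (0,1,0,1) gives 0. So H is 1 everywhere except there — the complement of the minterm ¬a1·a2·¬a3·a4.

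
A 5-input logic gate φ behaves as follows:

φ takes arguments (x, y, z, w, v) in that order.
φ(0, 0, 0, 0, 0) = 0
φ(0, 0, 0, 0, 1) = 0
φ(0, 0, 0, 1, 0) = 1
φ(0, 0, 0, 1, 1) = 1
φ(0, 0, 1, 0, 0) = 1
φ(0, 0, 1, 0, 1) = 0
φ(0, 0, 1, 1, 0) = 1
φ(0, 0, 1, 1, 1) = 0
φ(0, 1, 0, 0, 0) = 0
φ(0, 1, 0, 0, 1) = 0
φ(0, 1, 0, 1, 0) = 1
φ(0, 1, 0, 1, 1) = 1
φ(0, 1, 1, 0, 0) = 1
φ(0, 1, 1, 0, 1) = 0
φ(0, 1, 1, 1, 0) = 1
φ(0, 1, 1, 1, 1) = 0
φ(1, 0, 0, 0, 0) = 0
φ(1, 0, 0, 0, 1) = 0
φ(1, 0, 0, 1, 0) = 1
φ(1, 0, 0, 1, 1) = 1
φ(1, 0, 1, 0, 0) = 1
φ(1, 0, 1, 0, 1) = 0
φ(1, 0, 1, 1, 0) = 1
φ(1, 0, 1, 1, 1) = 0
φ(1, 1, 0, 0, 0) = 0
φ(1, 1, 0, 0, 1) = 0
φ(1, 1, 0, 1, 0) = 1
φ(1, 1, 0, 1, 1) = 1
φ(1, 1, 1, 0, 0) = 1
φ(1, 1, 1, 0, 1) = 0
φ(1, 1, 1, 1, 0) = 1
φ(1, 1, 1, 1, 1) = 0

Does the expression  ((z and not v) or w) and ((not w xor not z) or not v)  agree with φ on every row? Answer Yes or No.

Yes

Evaluate ((z and not v) or w) and ((not w xor not z) or not v) on each row and compare to φ:
  x=0, y=0, z=0, w=0, v=0: formula gives 0, φ = 0 ✓
  x=0, y=0, z=0, w=0, v=1: formula gives 0, φ = 0 ✓
  x=0, y=0, z=0, w=1, v=0: formula gives 1, φ = 1 ✓
  x=0, y=0, z=0, w=1, v=1: formula gives 1, φ = 1 ✓
  …and likewise for the remaining 28 rows.
All 32 rows match — the expression computes φ exactly.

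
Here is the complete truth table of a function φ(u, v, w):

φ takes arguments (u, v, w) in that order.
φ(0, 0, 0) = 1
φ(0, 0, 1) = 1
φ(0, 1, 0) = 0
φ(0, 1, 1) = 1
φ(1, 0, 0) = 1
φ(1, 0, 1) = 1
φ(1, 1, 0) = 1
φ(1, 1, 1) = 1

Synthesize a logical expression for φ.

φ is 0 on exactly one input, (0,1,0), whose minterm is ¬u·v·¬w. So φ is the negation of that single conjunction.

φ(u, v, w) = NOT ((NOT u AND v) AND NOT w)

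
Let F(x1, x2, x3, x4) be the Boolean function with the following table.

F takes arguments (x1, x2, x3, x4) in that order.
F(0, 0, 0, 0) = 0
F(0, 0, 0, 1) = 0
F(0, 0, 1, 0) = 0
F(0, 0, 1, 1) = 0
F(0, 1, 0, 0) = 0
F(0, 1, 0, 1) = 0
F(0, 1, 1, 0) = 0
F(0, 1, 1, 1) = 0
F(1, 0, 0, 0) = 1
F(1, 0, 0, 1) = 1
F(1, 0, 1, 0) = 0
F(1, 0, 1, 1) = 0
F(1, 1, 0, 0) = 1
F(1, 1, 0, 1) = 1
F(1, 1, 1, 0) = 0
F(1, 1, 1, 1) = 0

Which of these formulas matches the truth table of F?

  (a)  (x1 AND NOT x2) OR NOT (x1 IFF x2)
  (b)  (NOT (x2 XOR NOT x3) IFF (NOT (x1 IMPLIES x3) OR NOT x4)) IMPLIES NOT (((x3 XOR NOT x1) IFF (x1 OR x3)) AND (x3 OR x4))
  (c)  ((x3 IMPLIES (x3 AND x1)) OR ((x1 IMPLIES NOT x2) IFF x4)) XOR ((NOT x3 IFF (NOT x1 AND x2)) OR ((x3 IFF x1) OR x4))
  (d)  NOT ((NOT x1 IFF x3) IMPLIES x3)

(a): at (0,1,0,0) it gives 1, but F = 0 — eliminated.
(b): at (0,0,0,0) it gives 1, but F = 0 — eliminated.
(c): at (0,0,1,0) it gives 1, but F = 0 — eliminated.
That leaves (d). Evaluating it on every row reproduces the table of F exactly.

d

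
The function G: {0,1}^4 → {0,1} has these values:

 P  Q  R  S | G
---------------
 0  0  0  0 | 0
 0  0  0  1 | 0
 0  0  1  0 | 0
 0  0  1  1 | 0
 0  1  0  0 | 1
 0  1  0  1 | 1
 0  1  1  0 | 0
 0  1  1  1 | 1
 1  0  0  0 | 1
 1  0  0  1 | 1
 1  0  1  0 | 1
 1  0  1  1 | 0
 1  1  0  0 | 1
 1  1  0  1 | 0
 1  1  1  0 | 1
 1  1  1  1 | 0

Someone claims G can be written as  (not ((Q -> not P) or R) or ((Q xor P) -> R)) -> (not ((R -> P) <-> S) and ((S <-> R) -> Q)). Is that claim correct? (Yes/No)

Yes

Check the formula against G row by row:
  P=0, Q=0, R=0, S=0: formula gives 0, G = 0 ✓
  P=0, Q=0, R=0, S=1: formula gives 0, G = 0 ✓
  P=0, Q=0, R=1, S=0: formula gives 0, G = 0 ✓
  P=0, Q=0, R=1, S=1: formula gives 0, G = 0 ✓
  …and likewise for the remaining 12 rows.
All 16 rows match — the expression computes G exactly.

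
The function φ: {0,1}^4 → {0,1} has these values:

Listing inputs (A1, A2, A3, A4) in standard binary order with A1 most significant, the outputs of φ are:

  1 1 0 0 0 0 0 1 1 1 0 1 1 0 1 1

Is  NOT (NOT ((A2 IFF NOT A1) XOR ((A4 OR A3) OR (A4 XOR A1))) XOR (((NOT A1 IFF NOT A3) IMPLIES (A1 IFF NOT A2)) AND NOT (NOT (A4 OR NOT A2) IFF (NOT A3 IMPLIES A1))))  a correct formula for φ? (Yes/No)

No

Check the formula against φ row by row:
  A1=0, A2=0, A3=0, A4=0: formula gives 0, but φ = 1 ✗
Since they disagree at (0,0,0,0), the expression is not a correct formula for φ.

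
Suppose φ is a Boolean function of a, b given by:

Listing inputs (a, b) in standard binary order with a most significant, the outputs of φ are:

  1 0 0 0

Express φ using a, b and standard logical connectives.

The output is 1 only when every input is 0 — NOR of all inputs.

φ(a, b) = ¬(a ∨ b)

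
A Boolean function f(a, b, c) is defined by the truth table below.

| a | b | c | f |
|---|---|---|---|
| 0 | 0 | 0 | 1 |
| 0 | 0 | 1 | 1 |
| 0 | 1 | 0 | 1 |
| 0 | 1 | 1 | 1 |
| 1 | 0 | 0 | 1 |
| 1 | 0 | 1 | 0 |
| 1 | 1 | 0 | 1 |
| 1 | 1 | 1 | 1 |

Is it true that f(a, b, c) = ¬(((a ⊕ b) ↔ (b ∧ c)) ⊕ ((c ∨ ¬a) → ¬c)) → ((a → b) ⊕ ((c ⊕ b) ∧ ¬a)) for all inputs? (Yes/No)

Evaluate ¬(((a ⊕ b) ↔ (b ∧ c)) ⊕ ((c ∨ ¬a) → ¬c)) → ((a → b) ⊕ ((c ⊕ b) ∧ ¬a)) on each row and compare to f:
  a=0, b=0, c=0: formula gives 1, f = 1 ✓
  a=0, b=0, c=1: formula gives 1, f = 1 ✓
  a=0, b=1, c=0: formula gives 1, f = 1 ✓
  a=0, b=1, c=1: formula gives 1, f = 1 ✓
  a=1, b=0, c=0: formula gives 1, f = 1 ✓
  …and likewise for the remaining 3 rows.
Every row agrees, so the formula is equivalent.

Yes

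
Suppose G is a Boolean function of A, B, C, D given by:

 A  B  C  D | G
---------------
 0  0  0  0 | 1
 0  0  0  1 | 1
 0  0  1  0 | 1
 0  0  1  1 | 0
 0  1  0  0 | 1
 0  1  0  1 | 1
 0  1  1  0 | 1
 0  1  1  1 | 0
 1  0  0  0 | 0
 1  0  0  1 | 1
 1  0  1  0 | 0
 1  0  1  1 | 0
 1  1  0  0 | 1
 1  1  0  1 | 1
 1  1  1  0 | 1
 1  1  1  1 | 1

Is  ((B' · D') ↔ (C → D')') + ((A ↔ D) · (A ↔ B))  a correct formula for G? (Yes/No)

Test each input against both G and the formula:
  A=0, B=0, C=0, D=0: formula gives 1, G = 1 ✓
  A=0, B=0, C=0, D=1: formula gives 1, G = 1 ✓
  A=0, B=0, C=1, D=0: formula gives 1, G = 1 ✓
  A=0, B=0, C=1, D=1: formula gives 0, G = 0 ✓
  …and likewise for the remaining 12 rows.
All 16 rows match — the expression computes G exactly.

Yes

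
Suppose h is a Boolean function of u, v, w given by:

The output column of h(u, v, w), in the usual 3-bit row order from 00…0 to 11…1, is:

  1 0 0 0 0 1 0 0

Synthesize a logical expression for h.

The 1-rows are (0,0,0), (1,0,1). Each contributes one minterm — ¬u·¬v·¬w; u·¬v·w — and their disjunction is a sum-of-products form of h.

h(u, v, w) = ((~u & ~v) & ~w) | ((u & ~v) & w)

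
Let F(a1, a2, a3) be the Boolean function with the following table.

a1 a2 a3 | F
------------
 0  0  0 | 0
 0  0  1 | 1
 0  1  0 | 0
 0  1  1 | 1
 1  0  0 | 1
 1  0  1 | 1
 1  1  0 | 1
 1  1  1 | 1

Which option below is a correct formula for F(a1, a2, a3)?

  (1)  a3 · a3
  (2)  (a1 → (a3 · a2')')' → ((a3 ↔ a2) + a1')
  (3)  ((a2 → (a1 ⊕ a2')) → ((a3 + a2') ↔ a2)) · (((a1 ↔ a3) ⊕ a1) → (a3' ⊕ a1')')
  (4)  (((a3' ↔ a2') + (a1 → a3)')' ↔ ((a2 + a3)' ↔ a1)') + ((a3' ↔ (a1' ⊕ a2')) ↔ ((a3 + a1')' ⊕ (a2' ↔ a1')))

4

(1) disagrees with F on (1,0,0) (formula → 0, table → 1); rule it out.
(2) disagrees with F on (0,0,0) (formula → 1, table → 0); rule it out.
(3) disagrees with F on (0,0,1) (formula → 0, table → 1); rule it out.
Only (4) survives; checking it on all 8 rows confirms it matches F.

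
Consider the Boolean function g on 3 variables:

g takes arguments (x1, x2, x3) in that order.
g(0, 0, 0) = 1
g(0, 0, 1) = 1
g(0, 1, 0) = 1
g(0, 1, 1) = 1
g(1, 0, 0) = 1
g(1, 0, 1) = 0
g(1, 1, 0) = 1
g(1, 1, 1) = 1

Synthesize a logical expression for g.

g is 0 on exactly one input, (1,0,1), whose minterm is x1·¬x2·x3. So g is the negation of that single conjunction.

g(x1, x2, x3) = ~((x1 & ~x2) & x3)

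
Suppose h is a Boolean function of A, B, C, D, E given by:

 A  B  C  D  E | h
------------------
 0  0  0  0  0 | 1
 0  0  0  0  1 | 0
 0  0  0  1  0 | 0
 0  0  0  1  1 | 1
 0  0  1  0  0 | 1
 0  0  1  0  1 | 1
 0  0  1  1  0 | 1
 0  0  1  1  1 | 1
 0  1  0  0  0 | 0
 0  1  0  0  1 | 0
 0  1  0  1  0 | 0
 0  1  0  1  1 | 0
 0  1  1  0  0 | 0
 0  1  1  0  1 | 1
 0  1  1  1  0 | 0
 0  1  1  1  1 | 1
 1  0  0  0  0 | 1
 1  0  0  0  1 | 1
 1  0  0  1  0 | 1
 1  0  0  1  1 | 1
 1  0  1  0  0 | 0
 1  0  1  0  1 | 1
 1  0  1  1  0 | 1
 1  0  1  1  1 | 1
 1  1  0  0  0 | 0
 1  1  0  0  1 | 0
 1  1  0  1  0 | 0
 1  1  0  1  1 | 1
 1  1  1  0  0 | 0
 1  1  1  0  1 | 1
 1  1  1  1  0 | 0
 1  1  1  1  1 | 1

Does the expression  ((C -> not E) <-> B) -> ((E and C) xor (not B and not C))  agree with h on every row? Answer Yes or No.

Check the formula against h row by row:
  A=0, B=0, C=0, D=0, E=0: formula gives 1, h = 1 ✓
  A=0, B=0, C=0, D=0, E=1: formula gives 1, but h = 0 ✗
A single disagreement suffices: at (0,0,0,0,1) they differ, so the formula does not compute h.

No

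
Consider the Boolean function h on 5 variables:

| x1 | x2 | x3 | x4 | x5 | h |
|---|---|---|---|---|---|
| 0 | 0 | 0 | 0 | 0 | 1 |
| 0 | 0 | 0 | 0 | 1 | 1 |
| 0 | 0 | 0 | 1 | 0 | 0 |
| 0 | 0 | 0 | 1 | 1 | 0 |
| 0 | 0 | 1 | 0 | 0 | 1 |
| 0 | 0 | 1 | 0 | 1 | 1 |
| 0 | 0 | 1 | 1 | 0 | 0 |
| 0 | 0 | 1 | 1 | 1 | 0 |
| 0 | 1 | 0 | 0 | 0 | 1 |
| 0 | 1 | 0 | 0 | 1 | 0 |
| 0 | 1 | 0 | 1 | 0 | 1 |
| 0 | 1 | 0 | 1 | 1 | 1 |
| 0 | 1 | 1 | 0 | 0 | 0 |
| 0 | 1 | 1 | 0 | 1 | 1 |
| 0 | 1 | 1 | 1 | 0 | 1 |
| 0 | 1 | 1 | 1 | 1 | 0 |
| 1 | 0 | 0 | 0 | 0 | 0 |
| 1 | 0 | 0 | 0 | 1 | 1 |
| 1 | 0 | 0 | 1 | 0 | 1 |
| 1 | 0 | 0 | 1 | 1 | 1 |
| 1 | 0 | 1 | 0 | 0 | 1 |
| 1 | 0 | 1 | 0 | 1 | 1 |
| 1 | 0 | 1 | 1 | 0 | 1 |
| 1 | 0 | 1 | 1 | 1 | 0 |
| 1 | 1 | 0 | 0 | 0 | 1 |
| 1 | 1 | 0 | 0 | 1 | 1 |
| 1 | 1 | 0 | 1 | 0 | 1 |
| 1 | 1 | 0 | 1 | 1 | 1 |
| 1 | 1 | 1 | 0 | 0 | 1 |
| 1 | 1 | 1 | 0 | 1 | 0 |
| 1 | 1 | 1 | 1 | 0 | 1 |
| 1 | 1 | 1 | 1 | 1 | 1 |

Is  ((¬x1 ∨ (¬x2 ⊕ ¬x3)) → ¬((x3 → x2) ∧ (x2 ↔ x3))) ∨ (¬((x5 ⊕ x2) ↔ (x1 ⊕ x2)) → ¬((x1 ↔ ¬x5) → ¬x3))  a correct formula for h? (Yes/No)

Test each input against both h and the formula:
  x1=0, x2=0, x3=0, x4=0, x5=0: formula gives 1, h = 1 ✓
  x1=0, x2=0, x3=0, x4=0, x5=1: formula gives 0, but h = 1 ✗
Row (0,0,0,0,1) is a counterexample, so the formula is not equivalent to h.

No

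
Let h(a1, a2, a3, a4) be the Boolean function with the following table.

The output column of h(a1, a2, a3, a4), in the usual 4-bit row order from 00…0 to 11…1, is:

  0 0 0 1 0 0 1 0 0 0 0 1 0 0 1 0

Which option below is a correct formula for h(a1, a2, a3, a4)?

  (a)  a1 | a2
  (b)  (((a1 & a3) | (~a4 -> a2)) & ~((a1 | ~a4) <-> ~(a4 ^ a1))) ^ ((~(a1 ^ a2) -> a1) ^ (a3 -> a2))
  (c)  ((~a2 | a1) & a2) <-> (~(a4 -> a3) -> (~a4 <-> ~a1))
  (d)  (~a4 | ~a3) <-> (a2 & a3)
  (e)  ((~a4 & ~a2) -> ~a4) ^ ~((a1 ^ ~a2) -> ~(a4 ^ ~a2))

(a): at (0,0,1,1) it gives 0, but h = 1 — eliminated.
(b): at (0,0,0,0) it gives 1, but h = 0 — eliminated.
(c): at (0,0,0,1) it gives 1, but h = 0 — eliminated.
(e): at (0,0,0,1) it gives 1, but h = 0 — eliminated.
Only (d) survives; checking it on all 16 rows confirms it matches h.

d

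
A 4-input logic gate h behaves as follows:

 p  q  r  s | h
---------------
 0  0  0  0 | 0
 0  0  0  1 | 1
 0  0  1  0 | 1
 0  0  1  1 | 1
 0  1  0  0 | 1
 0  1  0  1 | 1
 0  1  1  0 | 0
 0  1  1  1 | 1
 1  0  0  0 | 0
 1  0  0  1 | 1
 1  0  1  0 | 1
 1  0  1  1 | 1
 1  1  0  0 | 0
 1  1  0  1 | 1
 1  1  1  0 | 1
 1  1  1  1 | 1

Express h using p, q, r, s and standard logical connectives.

The 0-rows are (0,0,0,0), (0,1,1,0), (1,0,0,0), (1,1,0,0). Take each as a conjunction (¬p·¬q·¬r·¬s, ¬p·q·r·¬s, p·¬q·¬r·¬s, p·q·¬r·¬s), form their disjunction, and complement — that gives a formula that is 1 everywhere h is.

h(p, q, r, s) = ~((((((~p & ~q) & ~r) & ~s) | (((~p & q) & r) & ~s)) | (((p & ~q) & ~r) & ~s)) | (((p & q) & ~r) & ~s))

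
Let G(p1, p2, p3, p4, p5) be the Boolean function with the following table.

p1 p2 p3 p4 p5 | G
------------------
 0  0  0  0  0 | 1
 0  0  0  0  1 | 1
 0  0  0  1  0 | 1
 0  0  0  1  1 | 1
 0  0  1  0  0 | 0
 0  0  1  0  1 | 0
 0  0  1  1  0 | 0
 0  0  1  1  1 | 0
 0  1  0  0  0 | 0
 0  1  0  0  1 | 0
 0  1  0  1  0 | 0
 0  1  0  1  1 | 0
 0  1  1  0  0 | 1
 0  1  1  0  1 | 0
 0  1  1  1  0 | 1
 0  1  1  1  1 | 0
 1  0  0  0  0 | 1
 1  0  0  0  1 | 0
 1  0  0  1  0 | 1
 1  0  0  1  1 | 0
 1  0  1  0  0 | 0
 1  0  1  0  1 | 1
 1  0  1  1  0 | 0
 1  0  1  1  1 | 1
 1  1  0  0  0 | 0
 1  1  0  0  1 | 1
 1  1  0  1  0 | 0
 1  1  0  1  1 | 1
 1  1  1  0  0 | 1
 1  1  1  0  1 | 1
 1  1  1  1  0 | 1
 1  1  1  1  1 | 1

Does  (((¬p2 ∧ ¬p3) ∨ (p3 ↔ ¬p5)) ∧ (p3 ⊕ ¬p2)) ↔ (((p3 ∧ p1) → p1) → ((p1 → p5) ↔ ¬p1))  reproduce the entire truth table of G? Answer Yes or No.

Test each input against both G and the formula:
  p1=0, p2=0, p3=0, p4=0, p5=0: formula gives 1, G = 1 ✓
  p1=0, p2=0, p3=0, p4=0, p5=1: formula gives 1, G = 1 ✓
  p1=0, p2=0, p3=0, p4=1, p5=0: formula gives 1, G = 1 ✓
  p1=0, p2=0, p3=0, p4=1, p5=1: formula gives 1, G = 1 ✓
  …and likewise for the remaining 28 rows.
Every row agrees, so the formula is equivalent.

Yes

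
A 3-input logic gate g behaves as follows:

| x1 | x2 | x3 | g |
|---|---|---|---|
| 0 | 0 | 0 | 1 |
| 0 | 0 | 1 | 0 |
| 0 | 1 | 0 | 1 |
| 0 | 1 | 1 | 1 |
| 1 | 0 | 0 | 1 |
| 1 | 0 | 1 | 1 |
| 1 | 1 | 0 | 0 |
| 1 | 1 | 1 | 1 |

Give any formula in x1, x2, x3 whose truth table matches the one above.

The 0-rows are (0,0,1), (1,1,0). Take each as a conjunction (¬x1·¬x2·x3, x1·x2·¬x3), form their disjunction, and complement — that gives a formula that is 1 everywhere g is.

g(x1, x2, x3) = ~(((~x1 & ~x2) & x3) | ((x1 & x2) & ~x3))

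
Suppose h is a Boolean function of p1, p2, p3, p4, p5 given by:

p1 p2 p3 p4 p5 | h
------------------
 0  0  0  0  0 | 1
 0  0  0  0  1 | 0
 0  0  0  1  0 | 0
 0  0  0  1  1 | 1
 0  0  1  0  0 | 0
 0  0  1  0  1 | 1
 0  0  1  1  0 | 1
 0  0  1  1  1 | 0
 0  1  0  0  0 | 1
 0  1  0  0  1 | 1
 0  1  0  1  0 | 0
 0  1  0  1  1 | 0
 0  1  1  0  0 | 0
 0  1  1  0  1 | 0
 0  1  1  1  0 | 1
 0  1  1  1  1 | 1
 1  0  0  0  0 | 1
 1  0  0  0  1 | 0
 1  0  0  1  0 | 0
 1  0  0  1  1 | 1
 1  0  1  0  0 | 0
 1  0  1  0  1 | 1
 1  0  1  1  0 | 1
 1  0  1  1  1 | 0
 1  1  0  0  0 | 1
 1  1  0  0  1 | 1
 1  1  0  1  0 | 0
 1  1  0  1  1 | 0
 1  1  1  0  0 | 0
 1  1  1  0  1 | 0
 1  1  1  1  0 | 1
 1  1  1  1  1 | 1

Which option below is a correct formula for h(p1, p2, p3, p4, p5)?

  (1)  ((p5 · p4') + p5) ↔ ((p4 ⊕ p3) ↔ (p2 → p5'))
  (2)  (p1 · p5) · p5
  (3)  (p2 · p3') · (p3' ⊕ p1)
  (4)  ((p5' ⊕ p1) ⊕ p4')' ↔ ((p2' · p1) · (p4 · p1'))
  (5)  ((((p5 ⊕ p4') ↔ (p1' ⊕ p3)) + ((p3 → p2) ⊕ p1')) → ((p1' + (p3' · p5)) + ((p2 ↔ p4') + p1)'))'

1

(2) fails at (0,0,0,0,0): the formula yields 0, h is 1.
(3) fails at (0,0,0,0,0): the formula yields 0, h is 1.
(4) fails at (0,0,0,0,0): the formula yields 0, h is 1.
(5) fails at (0,0,0,0,0): the formula yields 0, h is 1.
That leaves (1). Evaluating it on every row reproduces the table of h exactly.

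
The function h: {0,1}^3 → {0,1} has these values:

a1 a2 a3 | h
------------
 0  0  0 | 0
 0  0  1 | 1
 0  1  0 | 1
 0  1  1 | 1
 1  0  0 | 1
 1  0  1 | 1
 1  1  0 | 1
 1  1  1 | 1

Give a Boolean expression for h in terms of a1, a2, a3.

h(a1, a2, a3) = (a1 OR a2) OR a3

The output is 1 whenever at least one input is 1 — the OR of all inputs.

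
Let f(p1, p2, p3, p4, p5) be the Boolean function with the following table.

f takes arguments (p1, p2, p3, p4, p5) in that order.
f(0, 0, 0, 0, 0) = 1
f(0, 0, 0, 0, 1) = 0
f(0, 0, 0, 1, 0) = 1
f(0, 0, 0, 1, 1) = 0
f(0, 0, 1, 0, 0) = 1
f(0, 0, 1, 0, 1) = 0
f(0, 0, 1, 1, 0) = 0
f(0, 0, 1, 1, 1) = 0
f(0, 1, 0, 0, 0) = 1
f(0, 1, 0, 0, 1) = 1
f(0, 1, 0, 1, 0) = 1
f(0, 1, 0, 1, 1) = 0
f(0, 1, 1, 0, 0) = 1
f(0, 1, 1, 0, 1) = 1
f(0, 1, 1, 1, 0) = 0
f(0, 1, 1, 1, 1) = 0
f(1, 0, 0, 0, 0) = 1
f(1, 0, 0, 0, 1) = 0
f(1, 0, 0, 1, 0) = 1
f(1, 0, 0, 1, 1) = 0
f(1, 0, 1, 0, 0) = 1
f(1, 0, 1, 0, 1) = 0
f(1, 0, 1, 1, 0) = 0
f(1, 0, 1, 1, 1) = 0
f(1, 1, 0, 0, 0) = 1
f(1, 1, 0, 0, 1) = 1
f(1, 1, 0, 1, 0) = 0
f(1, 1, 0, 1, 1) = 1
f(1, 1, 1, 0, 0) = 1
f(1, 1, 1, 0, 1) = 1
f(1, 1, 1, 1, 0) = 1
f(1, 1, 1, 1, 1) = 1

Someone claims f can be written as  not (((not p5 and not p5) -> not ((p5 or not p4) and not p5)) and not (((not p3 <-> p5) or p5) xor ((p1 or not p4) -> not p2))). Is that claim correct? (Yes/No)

Yes

Test each input against both f and the formula:
  p1=0, p2=0, p3=0, p4=0, p5=0: formula gives 1, f = 1 ✓
  p1=0, p2=0, p3=0, p4=0, p5=1: formula gives 0, f = 0 ✓
  p1=0, p2=0, p3=0, p4=1, p5=0: formula gives 1, f = 1 ✓
  p1=0, p2=0, p3=0, p4=1, p5=1: formula gives 0, f = 0 ✓
  … (the remaining 28 rows also agree.)
No disagreement on any input; they are logically equivalent.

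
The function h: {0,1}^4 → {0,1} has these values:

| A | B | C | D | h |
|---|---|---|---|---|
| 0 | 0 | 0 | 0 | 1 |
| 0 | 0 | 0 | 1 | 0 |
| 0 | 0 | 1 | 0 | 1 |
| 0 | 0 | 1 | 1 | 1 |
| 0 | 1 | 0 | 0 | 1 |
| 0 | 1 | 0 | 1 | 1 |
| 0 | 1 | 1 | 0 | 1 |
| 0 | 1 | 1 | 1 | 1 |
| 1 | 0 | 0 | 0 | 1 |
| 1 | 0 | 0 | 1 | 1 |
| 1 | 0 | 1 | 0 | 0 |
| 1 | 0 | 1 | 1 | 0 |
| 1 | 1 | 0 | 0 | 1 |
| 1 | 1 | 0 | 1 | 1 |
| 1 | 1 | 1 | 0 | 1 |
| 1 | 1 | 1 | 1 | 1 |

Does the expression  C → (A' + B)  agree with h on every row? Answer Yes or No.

Test each input against both h and the formula:
  A=0, B=0, C=0, D=0: formula gives 1, h = 1 ✓
  A=0, B=0, C=0, D=1: formula gives 1, but h = 0 ✗
Since they disagree at (0,0,0,1), the expression is not a correct formula for h.

No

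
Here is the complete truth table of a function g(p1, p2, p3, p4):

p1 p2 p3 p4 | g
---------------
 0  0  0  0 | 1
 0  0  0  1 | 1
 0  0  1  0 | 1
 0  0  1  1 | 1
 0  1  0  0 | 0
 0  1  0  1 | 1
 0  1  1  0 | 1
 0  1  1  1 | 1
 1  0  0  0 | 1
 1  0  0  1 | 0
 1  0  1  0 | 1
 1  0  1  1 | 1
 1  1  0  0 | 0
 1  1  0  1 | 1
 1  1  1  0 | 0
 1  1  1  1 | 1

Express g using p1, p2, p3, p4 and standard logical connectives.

g(p1, p2, p3, p4) = ((((((p1' · p2) · p3') · p4') + (((p1 · p2') · p3') · p4)) + (((p1 · p2) · p3') · p4')) + (((p1 · p2) · p3) · p4'))'

The 0-rows are (0,1,0,0), (1,0,0,1), (1,1,0,0), (1,1,1,0). Take each as a conjunction (¬p1·p2·¬p3·¬p4, p1·¬p2·¬p3·p4, p1·p2·¬p3·¬p4, p1·p2·p3·¬p4), form their disjunction, and complement — that gives a formula that is 1 everywhere g is.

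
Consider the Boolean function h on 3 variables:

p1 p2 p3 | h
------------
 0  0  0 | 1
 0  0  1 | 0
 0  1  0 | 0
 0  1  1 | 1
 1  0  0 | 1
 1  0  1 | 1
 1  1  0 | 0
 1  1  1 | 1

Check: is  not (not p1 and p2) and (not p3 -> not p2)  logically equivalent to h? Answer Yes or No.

No

Evaluate not (not p1 and p2) and (not p3 -> not p2) on each row and compare to h:
  p1=0, p2=0, p3=0: formula gives 1, h = 1 ✓
  p1=0, p2=0, p3=1: formula gives 1, but h = 0 ✗
Row (0,0,1) is a counterexample, so the formula is not equivalent to h.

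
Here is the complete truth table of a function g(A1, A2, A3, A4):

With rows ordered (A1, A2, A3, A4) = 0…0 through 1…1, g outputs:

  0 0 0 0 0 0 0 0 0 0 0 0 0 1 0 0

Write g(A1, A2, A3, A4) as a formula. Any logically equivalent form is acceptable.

g is 1 on exactly one input, (1,1,0,1), whose minterm is A1·A2·¬A3·A4. So g is just that conjunction.

g(A1, A2, A3, A4) = ((A1 AND A2) AND NOT A3) AND A4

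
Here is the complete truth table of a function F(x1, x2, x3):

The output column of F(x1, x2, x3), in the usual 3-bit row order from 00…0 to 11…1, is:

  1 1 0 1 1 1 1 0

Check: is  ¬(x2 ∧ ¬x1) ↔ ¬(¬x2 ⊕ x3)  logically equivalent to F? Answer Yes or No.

Check the formula against F row by row:
  x1=0, x2=0, x3=0: formula gives 0, but F = 1 ✗
Since they disagree at (0,0,0), the expression is not a correct formula for F.

No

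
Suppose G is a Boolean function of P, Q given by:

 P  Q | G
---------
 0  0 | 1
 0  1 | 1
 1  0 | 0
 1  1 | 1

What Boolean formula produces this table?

This is P → Q (false only at 1,0).

G(P, Q) = P IMPLIES Q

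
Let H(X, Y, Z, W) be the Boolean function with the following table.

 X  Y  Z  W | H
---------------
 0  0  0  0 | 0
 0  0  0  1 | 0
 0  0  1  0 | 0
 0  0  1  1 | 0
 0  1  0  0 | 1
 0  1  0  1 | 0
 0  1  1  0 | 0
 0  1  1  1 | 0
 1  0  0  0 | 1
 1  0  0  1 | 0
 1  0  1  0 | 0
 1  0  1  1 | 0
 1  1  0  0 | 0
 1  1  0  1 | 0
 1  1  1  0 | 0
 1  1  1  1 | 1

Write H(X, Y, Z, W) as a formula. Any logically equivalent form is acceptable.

Collect the rows where H=1 — (0,1,0,0), (1,0,0,0), (1,1,1,1) — and write one minterm per row: ¬X·Y·¬Z·¬W, X·¬Y·¬Z·¬W, X·Y·Z·W. Their union (logical OR) reproduces the table exactly.

H(X, Y, Z, W) = ((((X' · Y) · Z') · W') + (((X · Y') · Z') · W')) + (((X · Y) · Z) · W)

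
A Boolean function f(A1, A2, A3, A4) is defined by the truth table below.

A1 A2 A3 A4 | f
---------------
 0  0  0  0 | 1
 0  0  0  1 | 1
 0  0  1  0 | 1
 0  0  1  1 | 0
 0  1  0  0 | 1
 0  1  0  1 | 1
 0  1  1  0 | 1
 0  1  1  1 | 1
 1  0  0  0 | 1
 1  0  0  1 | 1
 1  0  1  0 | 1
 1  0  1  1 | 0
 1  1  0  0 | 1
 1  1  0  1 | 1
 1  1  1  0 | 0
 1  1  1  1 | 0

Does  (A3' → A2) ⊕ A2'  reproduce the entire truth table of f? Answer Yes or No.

No

Evaluate (A3' → A2) ⊕ A2' on each row and compare to f:
  A1=0, A2=0, A3=0, A4=0: formula gives 1, f = 1 ✓
  A1=0, A2=0, A3=0, A4=1: formula gives 1, f = 1 ✓
  A1=0, A2=0, A3=1, A4=0: formula gives 0, but f = 1 ✗
A single disagreement suffices: at (0,0,1,0) they differ, so the formula does not compute f.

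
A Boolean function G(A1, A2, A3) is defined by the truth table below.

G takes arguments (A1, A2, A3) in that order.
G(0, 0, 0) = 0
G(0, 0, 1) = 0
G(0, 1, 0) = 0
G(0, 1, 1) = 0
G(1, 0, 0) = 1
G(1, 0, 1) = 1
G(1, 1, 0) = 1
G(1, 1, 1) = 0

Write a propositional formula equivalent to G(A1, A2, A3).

The 1-rows are (1,0,0), (1,0,1), (1,1,0). Each contributes one minterm — A1·¬A2·¬A3; A1·¬A2·A3; A1·A2·¬A3 — and their disjunction is a sum-of-products form of G.

G(A1, A2, A3) = (((A1 and not A2) and not A3) or ((A1 and not A2) and A3)) or ((A1 and A2) and not A3)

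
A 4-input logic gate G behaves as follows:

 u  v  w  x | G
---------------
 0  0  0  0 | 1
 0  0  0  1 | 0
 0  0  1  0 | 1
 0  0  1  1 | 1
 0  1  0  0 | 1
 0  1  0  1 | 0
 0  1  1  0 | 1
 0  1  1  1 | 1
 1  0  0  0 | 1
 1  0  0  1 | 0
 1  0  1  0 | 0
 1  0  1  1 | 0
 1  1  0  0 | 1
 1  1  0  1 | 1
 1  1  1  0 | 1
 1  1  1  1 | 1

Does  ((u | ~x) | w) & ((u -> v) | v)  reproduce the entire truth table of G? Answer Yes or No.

No

Test each input against both G and the formula:
  u=0, v=0, w=0, x=0: formula gives 1, G = 1 ✓
  u=0, v=0, w=0, x=1: formula gives 0, G = 0 ✓
  u=0, v=0, w=1, x=0: formula gives 1, G = 1 ✓
  u=0, v=0, w=1, x=1: formula gives 1, G = 1 ✓
  …
  u=1, v=0, w=0, x=0: formula gives 0, but G = 1 ✗
Row (1,0,0,0) is a counterexample, so the formula is not equivalent to G.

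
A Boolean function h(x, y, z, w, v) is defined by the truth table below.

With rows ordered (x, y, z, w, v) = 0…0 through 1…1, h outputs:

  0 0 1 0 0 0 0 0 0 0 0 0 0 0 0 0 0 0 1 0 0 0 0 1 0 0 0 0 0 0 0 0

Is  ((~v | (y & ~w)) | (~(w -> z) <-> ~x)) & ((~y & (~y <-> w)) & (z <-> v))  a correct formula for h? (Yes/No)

Yes

Test each input against both h and the formula:
  x=0, y=0, z=0, w=0, v=0: formula gives 0, h = 0 ✓
  x=0, y=0, z=0, w=0, v=1: formula gives 0, h = 0 ✓
  x=0, y=0, z=0, w=1, v=0: formula gives 1, h = 1 ✓
  x=0, y=0, z=0, w=1, v=1: formula gives 0, h = 0 ✓
  … (the remaining 28 rows also agree.)
Every row agrees, so the formula is equivalent.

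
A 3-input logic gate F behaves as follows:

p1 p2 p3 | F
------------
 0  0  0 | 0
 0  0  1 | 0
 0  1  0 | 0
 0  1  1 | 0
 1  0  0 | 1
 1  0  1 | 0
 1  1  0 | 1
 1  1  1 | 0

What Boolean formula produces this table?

Collect the rows where F=1 — (1,0,0), (1,1,0) — and write one minterm per row: p1·¬p2·¬p3, p1·p2·¬p3. Their union (logical OR) reproduces the table exactly.

F(p1, p2, p3) = ((p1 & ~p2) & ~p3) | ((p1 & p2) & ~p3)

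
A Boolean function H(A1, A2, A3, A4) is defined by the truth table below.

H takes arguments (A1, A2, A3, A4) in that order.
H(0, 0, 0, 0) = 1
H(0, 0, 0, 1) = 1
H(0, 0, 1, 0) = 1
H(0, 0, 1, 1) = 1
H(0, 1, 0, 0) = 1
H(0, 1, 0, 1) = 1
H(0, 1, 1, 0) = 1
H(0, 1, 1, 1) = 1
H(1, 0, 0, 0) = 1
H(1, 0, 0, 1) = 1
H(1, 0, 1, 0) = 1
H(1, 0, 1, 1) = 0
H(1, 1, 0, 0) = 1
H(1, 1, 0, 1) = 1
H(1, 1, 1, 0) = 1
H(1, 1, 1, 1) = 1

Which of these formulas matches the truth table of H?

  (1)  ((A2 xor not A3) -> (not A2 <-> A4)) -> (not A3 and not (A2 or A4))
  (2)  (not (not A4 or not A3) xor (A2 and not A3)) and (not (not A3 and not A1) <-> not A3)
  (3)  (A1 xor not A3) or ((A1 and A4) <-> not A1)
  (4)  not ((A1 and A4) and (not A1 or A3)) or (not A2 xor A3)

(1): at (0,0,0,1) it gives 0, but H = 1 — eliminated.
(2): at (0,0,0,0) it gives 0, but H = 1 — eliminated.
(3): at (0,0,1,0) it gives 0, but H = 1 — eliminated.
That leaves (4). Evaluating it on every row reproduces the table of H exactly.

4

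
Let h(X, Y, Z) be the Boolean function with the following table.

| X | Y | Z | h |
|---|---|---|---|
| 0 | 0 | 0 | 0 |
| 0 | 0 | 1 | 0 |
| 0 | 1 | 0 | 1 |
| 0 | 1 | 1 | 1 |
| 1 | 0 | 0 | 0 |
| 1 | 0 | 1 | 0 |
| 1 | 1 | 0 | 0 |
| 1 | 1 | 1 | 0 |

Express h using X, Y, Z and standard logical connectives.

The 1-rows are (0,1,0), (0,1,1). Each contributes one minterm — ¬X·Y·¬Z; ¬X·Y·Z — and their disjunction is a sum-of-products form of h.

h(X, Y, Z) = ((X' · Y) · Z') + ((X' · Y) · Z)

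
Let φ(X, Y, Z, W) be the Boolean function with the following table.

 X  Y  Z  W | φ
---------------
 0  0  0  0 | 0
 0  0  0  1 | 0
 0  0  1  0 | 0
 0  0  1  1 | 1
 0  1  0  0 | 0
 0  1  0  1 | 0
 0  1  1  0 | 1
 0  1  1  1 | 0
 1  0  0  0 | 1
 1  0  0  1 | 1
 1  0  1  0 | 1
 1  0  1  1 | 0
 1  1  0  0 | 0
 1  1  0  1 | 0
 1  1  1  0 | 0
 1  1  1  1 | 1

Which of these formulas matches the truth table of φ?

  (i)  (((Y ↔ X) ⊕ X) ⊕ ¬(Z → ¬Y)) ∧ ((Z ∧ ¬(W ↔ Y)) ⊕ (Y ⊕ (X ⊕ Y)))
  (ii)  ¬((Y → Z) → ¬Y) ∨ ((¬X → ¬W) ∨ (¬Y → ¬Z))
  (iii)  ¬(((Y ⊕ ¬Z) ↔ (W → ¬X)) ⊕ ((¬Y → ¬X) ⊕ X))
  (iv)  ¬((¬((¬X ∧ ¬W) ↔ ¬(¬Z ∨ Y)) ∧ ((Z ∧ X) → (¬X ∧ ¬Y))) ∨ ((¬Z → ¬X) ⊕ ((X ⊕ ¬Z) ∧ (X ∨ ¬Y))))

i

(ii): at (0,0,0,0) it gives 1, but φ = 0 — eliminated.
(iii): at (0,0,0,0) it gives 1, but φ = 0 — eliminated.
(iv): at (0,0,0,1) it gives 1, but φ = 0 — eliminated.
Only (i) survives; checking it on all 16 rows confirms it matches φ.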